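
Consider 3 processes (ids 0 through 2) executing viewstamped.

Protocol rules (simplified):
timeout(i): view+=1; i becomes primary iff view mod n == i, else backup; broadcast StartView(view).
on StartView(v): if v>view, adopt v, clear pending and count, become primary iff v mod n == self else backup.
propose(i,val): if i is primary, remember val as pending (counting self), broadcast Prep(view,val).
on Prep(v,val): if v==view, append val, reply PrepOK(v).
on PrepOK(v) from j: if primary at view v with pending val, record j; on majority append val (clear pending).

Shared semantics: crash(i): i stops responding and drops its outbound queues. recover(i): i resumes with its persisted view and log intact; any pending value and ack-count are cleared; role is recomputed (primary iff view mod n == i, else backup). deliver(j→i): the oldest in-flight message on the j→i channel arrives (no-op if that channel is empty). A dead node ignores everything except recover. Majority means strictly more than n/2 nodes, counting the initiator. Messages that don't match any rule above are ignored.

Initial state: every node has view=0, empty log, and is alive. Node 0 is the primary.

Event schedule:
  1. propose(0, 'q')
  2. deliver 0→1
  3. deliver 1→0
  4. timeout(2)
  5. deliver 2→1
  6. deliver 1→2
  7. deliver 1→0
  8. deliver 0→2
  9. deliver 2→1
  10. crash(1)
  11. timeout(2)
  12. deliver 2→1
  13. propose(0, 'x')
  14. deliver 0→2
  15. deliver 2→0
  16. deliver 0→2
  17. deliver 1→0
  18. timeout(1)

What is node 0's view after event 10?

e1 propose(0,'q'): ·
e2 deliver 0→1: 1[back,v=0,q]
e3 deliver 1→0: 0[prim,v=0,q]
e4 timeout(2): 2[back,v=1,-]
e5 deliver 2→1: 1[prim,v=1,q]
e6 deliver 1→2: ·
e7 deliver 1→0: ·
e8 deliver 0→2: ·
e9 deliver 2→1: ·
e10 crash(1): 1[✗prim,v=1,q]

0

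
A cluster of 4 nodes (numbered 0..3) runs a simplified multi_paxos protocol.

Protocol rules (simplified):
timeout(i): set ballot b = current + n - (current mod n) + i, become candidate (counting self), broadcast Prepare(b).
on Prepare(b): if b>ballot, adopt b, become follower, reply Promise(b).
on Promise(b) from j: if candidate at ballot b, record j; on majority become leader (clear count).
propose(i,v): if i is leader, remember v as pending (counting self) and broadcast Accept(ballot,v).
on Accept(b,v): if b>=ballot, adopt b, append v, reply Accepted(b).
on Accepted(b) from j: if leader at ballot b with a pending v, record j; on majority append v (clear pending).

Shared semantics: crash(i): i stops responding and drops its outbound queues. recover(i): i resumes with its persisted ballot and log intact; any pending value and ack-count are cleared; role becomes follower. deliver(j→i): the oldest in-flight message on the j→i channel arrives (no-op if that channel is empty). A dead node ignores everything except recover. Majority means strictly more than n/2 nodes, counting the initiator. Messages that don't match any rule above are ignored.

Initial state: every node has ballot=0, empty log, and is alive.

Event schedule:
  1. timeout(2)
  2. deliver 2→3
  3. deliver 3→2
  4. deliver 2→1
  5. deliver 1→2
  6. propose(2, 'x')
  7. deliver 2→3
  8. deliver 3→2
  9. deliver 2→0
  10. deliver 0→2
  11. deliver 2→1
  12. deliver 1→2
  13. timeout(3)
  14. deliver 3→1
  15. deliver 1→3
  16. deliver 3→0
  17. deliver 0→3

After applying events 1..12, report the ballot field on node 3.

6

[1] timeout(2) → N2(cand b6 [-])
[2] deliver 2→3 → N3(foll b6 [-])
[3] deliver 3→2 → ∅
[4] deliver 2→1 → N1(foll b6 [-])
[5] deliver 1→2 → N2(lead b6 [-])
[6] propose(2,'x') → ∅
[7] deliver 2→3 → N3(foll b6 [x])
[8] deliver 3→2 → ∅
[9] deliver 2→0 → N0(foll b6 [-])
[10] deliver 0→2 → ∅
[11] deliver 2→1 → N1(foll b6 [x])
[12] deliver 1→2 → N2(lead b6 [x])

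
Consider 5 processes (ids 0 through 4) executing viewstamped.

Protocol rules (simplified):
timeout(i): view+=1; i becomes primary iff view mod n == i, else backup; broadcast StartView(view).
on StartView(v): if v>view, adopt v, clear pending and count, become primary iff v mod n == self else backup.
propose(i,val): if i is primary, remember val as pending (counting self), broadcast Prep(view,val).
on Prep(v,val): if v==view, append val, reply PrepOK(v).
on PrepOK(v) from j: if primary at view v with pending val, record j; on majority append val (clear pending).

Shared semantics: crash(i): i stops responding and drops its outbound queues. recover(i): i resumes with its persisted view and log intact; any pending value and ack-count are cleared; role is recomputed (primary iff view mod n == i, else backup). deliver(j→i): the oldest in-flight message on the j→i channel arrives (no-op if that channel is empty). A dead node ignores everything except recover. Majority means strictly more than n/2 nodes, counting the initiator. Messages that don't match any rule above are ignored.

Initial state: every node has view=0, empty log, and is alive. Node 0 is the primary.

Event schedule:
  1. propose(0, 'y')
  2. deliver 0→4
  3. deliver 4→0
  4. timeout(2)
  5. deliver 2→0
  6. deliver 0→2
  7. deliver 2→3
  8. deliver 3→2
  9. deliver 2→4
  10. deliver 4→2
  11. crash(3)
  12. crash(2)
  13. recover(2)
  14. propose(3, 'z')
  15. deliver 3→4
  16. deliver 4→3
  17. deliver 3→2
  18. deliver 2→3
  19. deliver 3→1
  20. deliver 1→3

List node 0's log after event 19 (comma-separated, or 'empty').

empty

1. propose(0,'y'):  nop
2. deliver 0→4:  <4:back v0 y>
3. deliver 4→0:  nop
4. timeout(2):  <2:back v1 ->
5. deliver 2→0:  <0:back v1 ->
6. deliver 0→2:  nop
7. deliver 2→3:  <3:back v1 ->
8. deliver 3→2:  nop
9. deliver 2→4:  <4:back v1 y>
10. deliver 4→2:  nop
11. crash(3):  <3:✗back v1 ->
12. crash(2):  <2:✗back v1 ->
13. recover(2):  <2:back v1 ->
14. propose(3,'z'):  nop
15. deliver 3→4:  nop
16. deliver 4→3:  nop
17. deliver 3→2:  nop
18. deliver 2→3:  nop
19. deliver 3→1:  nop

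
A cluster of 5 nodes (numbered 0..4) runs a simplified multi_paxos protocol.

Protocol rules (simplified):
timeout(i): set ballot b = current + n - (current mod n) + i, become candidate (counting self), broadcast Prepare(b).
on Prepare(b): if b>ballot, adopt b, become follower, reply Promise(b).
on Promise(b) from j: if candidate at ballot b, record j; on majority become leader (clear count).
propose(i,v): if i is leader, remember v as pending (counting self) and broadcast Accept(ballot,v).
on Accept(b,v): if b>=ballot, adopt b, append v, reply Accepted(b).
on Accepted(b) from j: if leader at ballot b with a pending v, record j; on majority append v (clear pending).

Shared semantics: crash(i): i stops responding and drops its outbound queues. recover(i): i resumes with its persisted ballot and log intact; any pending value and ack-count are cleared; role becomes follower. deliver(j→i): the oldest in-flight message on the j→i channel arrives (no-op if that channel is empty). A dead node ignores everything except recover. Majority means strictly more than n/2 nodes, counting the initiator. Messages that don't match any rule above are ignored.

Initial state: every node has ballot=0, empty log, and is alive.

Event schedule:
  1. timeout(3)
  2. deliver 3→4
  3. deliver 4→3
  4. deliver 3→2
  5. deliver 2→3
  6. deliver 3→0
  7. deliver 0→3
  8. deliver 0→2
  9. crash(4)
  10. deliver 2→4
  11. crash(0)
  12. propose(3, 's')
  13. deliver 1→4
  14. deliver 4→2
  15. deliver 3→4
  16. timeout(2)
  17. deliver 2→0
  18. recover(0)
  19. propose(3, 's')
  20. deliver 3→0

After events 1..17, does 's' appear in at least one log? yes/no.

e1 timeout(3): 3[cand,b=8,-]
e2 deliver 3→4: 4[foll,b=8,-]
e3 deliver 4→3: ·
e4 deliver 3→2: 2[foll,b=8,-]
e5 deliver 2→3: 3[lead,b=8,-]
e6 deliver 3→0: 0[foll,b=8,-]
e7 deliver 0→3: ·
e8 deliver 0→2: ·
e9 crash(4): 4[✗foll,b=8,-]
e10 deliver 2→4: ·
e11 crash(0): 0[✗foll,b=8,-]
e12 propose(3,'s'): ·
e13 deliver 1→4: ·
e14 deliver 4→2: ·
e15 deliver 3→4: ·
e16 timeout(2): 2[cand,b=12,-]
e17 deliver 2→0: ·

no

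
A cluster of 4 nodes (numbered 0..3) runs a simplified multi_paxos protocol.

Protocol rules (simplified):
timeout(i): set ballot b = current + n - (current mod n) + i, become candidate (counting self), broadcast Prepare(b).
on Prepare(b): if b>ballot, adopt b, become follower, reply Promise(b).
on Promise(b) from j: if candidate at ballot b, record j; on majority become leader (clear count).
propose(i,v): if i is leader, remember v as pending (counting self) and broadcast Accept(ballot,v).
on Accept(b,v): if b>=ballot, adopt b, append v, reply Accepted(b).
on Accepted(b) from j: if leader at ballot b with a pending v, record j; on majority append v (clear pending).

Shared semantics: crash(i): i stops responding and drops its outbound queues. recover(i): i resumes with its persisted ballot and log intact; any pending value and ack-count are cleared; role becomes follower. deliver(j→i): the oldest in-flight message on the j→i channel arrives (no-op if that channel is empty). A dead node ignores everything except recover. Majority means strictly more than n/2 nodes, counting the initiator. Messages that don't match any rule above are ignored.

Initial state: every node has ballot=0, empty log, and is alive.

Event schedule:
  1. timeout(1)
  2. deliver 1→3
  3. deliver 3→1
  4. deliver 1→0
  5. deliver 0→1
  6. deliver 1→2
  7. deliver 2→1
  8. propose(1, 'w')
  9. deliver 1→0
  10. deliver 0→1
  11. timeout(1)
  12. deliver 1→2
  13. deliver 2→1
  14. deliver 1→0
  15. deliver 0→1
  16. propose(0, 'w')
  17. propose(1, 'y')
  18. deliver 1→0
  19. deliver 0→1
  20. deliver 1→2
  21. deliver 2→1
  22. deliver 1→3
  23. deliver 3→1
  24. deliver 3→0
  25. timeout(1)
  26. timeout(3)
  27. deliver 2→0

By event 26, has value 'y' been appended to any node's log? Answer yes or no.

no

[1] timeout(1) → N1(cand b5 [-])
[2] deliver 1→3 → N3(foll b5 [-])
[3] deliver 3→1 → ∅
[4] deliver 1→0 → N0(foll b5 [-])
[5] deliver 0→1 → N1(lead b5 [-])
[6] deliver 1→2 → N2(foll b5 [-])
[7] deliver 2→1 → ∅
[8] propose(1,'w') → ∅
[9] deliver 1→0 → N0(foll b5 [w])
[10] deliver 0→1 → ∅
[11] timeout(1) → N1(cand b9 [-])
[12] deliver 1→2 → N2(foll b5 [w])
[13] deliver 2→1 → ∅
[14] deliver 1→0 → N0(foll b9 [w])
[15] deliver 0→1 → ∅
[16] propose(0,'w') → ∅
[17] propose(1,'y') → ∅
[18] deliver 1→0 → ∅
[19] deliver 0→1 → ∅
[20] deliver 1→2 → N2(foll b9 [w])
[21] deliver 2→1 → N1(lead b9 [-])
[22] deliver 1→3 → N3(foll b5 [w])
[23] deliver 3→1 → ∅
[24] deliver 3→0 → ∅
[25] timeout(1) → N1(cand b13 [-])
[26] timeout(3) → N3(cand b11 [w])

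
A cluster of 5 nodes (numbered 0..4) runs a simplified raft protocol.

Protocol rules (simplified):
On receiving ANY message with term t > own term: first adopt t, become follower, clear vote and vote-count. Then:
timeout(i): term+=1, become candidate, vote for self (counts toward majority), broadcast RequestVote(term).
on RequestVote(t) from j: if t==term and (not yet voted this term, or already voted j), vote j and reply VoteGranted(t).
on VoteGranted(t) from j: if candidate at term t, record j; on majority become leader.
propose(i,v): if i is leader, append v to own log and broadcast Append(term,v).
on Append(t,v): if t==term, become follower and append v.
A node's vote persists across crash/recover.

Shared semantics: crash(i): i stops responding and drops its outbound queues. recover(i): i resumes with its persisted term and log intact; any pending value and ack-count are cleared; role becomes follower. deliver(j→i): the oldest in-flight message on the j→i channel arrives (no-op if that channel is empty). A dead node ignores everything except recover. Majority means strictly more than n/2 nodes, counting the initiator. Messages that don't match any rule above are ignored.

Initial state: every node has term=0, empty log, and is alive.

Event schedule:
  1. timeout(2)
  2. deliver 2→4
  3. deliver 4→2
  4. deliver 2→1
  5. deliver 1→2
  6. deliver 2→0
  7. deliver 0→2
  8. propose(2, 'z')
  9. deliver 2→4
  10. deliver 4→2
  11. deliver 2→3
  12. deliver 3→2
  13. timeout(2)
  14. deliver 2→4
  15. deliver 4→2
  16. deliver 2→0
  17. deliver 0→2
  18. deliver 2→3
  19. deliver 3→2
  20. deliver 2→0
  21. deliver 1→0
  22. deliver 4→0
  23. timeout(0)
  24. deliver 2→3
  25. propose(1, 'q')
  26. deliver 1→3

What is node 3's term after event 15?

after 1 — timeout(2): n2:cand/t1/[-]
after 2 — deliver 2→4: n4:foll/t1/[-]
after 3 — deliver 4→2: ·
after 4 — deliver 2→1: n1:foll/t1/[-]
after 5 — deliver 1→2: n2:lead/t1/[-]
after 6 — deliver 2→0: n0:foll/t1/[-]
after 7 — deliver 0→2: ·
after 8 — propose(2,'z'): n2:lead/t1/[z]
after 9 — deliver 2→4: n4:foll/t1/[z]
after 10 — deliver 4→2: ·
after 11 — deliver 2→3: n3:foll/t1/[-]
after 12 — deliver 3→2: ·
after 13 — timeout(2): n2:cand/t2/[z]
after 14 — deliver 2→4: n4:foll/t2/[z]
after 15 — deliver 4→2: ·

1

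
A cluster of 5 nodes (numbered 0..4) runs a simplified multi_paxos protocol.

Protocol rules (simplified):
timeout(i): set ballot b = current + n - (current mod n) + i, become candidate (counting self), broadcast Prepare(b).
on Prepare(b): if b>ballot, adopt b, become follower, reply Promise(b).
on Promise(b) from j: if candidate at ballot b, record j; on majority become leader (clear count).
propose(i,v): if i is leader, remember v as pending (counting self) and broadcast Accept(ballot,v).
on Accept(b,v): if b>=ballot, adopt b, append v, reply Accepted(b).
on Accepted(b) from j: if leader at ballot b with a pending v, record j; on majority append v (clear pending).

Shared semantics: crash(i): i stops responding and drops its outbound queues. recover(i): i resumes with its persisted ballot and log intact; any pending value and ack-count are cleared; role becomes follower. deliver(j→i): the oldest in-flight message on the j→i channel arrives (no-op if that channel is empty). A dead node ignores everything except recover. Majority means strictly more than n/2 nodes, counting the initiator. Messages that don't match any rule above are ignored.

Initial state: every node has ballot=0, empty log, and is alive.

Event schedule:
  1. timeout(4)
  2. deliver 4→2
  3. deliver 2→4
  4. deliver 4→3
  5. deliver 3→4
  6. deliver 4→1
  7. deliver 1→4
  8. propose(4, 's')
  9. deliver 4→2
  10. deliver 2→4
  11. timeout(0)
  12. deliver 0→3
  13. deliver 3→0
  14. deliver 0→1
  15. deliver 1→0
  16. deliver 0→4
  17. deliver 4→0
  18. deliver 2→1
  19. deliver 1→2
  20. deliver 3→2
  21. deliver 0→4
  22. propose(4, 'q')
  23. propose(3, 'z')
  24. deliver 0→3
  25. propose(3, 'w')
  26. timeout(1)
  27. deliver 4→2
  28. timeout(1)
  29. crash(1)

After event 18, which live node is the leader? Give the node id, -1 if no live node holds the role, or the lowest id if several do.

after 1 — timeout(4): n4:cand/b9/[-]
after 2 — deliver 4→2: n2:foll/b9/[-]
after 3 — deliver 2→4: ·
after 4 — deliver 4→3: n3:foll/b9/[-]
after 5 — deliver 3→4: n4:lead/b9/[-]
after 6 — deliver 4→1: n1:foll/b9/[-]
after 7 — deliver 1→4: ·
after 8 — propose(4,'s'): ·
after 9 — deliver 4→2: n2:foll/b9/[s]
after 10 — deliver 2→4: ·
after 11 — timeout(0): n0:cand/b5/[-]
after 12 — deliver 0→3: ·
after 13 — deliver 3→0: ·
after 14 — deliver 0→1: ·
after 15 — deliver 1→0: ·
after 16 — deliver 0→4: ·
after 17 — deliver 4→0: n0:foll/b9/[-]
after 18 — deliver 2→1: ·

4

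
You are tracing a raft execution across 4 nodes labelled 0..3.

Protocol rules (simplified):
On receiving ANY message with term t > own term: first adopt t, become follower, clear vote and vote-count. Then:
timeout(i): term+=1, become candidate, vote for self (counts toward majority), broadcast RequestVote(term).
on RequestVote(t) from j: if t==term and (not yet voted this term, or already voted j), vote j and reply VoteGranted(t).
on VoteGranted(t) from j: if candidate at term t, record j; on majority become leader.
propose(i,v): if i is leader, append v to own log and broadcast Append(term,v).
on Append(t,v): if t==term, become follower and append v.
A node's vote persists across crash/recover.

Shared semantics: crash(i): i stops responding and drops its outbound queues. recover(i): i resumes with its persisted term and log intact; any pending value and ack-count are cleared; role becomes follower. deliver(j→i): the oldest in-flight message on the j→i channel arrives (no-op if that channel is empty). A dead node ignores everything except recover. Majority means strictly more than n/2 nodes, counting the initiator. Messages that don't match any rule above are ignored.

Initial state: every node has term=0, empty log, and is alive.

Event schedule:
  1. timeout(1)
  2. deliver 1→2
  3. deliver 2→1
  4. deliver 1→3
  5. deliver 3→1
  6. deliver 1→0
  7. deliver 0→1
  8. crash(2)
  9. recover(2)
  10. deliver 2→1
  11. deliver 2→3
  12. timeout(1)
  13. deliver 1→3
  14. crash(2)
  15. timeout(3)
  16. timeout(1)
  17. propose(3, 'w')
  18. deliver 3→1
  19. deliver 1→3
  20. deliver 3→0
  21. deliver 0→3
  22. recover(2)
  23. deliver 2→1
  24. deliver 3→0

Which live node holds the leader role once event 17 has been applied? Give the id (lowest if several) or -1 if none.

-1

step 1 timeout(1): 1={cand,t=1,log=-}
step 2 deliver 1→2: 2={foll,t=1,log=-}
step 3 deliver 2→1: —
step 4 deliver 1→3: 3={foll,t=1,log=-}
step 5 deliver 3→1: 1={lead,t=1,log=-}
step 6 deliver 1→0: 0={foll,t=1,log=-}
step 7 deliver 0→1: —
step 8 crash(2): 2={✗foll,t=1,log=-}
step 9 recover(2): 2={foll,t=1,log=-}
step 10 deliver 2→1: —
step 11 deliver 2→3: —
step 12 timeout(1): 1={cand,t=2,log=-}
step 13 deliver 1→3: 3={foll,t=2,log=-}
step 14 crash(2): 2={✗foll,t=1,log=-}
step 15 timeout(3): 3={cand,t=3,log=-}
step 16 timeout(1): 1={cand,t=3,log=-}
step 17 propose(3,'w'): —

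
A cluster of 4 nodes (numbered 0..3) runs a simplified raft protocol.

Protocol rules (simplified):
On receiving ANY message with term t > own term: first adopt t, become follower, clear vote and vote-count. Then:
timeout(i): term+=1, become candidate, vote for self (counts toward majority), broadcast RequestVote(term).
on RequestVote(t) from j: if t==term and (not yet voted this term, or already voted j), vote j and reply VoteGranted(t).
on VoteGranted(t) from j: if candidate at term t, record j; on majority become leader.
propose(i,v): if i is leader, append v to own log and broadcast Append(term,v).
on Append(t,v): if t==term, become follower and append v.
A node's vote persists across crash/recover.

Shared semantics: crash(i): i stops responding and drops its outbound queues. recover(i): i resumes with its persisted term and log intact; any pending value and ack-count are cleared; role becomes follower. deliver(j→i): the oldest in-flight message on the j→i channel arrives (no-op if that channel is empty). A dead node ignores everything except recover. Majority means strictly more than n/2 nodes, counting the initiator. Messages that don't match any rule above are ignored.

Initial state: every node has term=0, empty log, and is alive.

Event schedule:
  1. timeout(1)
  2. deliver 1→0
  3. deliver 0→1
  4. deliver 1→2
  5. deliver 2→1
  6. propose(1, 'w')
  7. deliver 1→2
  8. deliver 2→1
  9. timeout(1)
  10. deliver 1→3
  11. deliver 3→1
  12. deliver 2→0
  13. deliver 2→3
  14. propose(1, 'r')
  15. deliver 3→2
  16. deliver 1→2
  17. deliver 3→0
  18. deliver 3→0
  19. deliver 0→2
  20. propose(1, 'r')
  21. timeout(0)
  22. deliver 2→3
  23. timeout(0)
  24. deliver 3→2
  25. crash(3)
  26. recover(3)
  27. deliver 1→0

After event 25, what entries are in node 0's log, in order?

empty

1. timeout(1):  <1:cand t1 ->
2. deliver 1→0:  <0:foll t1 ->
3. deliver 0→1:  nop
4. deliver 1→2:  <2:foll t1 ->
5. deliver 2→1:  <1:lead t1 ->
6. propose(1,'w'):  <1:lead t1 w>
7. deliver 1→2:  <2:foll t1 w>
8. deliver 2→1:  nop
9. timeout(1):  <1:cand t2 w>
10. deliver 1→3:  <3:foll t1 ->
11. deliver 3→1:  nop
12. deliver 2→0:  nop
13. deliver 2→3:  nop
14. propose(1,'r'):  nop
15. deliver 3→2:  nop
16. deliver 1→2:  <2:foll t2 w>
17. deliver 3→0:  nop
18. deliver 3→0:  nop
19. deliver 0→2:  nop
20. propose(1,'r'):  nop
21. timeout(0):  <0:cand t2 ->
22. deliver 2→3:  nop
23. timeout(0):  <0:cand t3 ->
24. deliver 3→2:  nop
25. crash(3):  <3:✗foll t1 ->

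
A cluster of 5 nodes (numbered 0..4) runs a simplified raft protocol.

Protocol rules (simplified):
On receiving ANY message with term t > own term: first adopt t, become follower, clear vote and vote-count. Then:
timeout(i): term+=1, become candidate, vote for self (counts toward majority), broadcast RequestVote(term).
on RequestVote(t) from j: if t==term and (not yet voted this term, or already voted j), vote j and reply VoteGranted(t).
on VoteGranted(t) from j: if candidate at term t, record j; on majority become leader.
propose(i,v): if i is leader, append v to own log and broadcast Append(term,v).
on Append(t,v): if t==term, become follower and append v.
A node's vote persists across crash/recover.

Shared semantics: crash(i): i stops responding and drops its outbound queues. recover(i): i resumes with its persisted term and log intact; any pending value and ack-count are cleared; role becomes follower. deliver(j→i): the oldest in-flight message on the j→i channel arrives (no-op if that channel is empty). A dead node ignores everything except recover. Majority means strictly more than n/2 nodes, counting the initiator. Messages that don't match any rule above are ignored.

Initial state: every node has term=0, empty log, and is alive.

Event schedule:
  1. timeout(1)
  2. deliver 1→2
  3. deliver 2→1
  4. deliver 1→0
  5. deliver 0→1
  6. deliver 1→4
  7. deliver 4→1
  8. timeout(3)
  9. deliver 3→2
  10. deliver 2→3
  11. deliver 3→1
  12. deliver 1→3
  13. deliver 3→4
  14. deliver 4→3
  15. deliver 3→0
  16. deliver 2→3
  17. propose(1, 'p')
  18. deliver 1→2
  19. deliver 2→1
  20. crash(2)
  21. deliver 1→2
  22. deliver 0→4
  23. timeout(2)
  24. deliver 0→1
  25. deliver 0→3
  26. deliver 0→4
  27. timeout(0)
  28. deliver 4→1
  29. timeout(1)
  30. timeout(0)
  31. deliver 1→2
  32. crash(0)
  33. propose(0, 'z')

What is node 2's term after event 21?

1

1. timeout(1):  <1:cand t1 ->
2. deliver 1→2:  <2:foll t1 ->
3. deliver 2→1:  nop
4. deliver 1→0:  <0:foll t1 ->
5. deliver 0→1:  <1:lead t1 ->
6. deliver 1→4:  <4:foll t1 ->
7. deliver 4→1:  nop
8. timeout(3):  <3:cand t1 ->
9. deliver 3→2:  nop
10. deliver 2→3:  nop
11. deliver 3→1:  nop
12. deliver 1→3:  nop
13. deliver 3→4:  nop
14. deliver 4→3:  nop
15. deliver 3→0:  nop
16. deliver 2→3:  nop
17. propose(1,'p'):  <1:lead t1 p>
18. deliver 1→2:  <2:foll t1 p>
19. deliver 2→1:  nop
20. crash(2):  <2:✗foll t1 p>
21. deliver 1→2:  nop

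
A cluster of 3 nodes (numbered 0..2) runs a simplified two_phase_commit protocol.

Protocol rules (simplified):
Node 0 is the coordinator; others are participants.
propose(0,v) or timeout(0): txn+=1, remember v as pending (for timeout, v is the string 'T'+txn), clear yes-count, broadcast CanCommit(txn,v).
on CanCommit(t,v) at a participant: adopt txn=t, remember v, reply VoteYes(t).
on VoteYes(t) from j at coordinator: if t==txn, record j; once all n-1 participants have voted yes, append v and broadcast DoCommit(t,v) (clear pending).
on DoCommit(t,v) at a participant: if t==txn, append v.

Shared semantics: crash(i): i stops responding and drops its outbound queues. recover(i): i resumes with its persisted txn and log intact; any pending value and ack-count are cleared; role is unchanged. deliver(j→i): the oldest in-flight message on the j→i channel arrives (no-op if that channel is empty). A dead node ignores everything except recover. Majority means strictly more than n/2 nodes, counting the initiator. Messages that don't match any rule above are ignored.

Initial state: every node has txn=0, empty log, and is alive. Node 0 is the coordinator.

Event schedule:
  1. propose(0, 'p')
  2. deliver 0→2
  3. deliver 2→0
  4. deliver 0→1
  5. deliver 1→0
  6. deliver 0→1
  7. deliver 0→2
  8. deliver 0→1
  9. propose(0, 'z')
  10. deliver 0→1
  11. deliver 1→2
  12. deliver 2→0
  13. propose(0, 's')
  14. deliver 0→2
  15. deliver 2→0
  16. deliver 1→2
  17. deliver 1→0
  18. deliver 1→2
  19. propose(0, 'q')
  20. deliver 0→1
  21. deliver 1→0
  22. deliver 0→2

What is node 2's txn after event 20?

after 1 — propose(0,'p'): n0:coor/t1/[-]
after 2 — deliver 0→2: n2:part/t1/[-]
after 3 — deliver 2→0: ·
after 4 — deliver 0→1: n1:part/t1/[-]
after 5 — deliver 1→0: n0:coor/t1/[p]
after 6 — deliver 0→1: n1:part/t1/[p]
after 7 — deliver 0→2: n2:part/t1/[p]
after 8 — deliver 0→1: ·
after 9 — propose(0,'z'): n0:coor/t2/[p]
after 10 — deliver 0→1: n1:part/t2/[p]
after 11 — deliver 1→2: ·
after 12 — deliver 2→0: ·
after 13 — propose(0,'s'): n0:coor/t3/[p]
after 14 — deliver 0→2: n2:part/t2/[p]
after 15 — deliver 2→0: ·
after 16 — deliver 1→2: ·
after 17 — deliver 1→0: ·
after 18 — deliver 1→2: ·
after 19 — propose(0,'q'): n0:coor/t4/[p]
after 20 — deliver 0→1: n1:part/t3/[p]

2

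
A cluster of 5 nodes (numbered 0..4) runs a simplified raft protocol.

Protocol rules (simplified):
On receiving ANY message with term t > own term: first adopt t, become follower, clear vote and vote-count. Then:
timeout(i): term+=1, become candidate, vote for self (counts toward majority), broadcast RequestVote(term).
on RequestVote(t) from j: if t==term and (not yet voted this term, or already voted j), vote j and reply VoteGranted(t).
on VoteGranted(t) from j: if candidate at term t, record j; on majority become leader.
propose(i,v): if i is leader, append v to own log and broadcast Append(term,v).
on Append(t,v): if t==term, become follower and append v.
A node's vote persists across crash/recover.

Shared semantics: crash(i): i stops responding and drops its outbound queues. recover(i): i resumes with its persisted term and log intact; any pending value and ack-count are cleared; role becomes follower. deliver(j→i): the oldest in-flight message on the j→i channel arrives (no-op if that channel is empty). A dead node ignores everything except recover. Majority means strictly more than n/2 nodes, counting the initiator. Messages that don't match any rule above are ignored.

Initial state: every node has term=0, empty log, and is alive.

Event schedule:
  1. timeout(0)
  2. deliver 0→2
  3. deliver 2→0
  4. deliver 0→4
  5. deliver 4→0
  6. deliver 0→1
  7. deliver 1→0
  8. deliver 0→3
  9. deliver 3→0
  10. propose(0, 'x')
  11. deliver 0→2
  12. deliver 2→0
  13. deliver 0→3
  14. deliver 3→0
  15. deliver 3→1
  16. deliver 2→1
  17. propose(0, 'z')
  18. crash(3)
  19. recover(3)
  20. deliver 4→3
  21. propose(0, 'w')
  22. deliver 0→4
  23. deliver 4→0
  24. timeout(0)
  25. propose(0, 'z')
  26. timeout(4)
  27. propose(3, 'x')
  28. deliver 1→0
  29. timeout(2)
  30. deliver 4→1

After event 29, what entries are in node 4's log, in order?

after 1 — timeout(0): n0:cand/t1/[-]
after 2 — deliver 0→2: n2:foll/t1/[-]
after 3 — deliver 2→0: ·
after 4 — deliver 0→4: n4:foll/t1/[-]
after 5 — deliver 4→0: n0:lead/t1/[-]
after 6 — deliver 0→1: n1:foll/t1/[-]
after 7 — deliver 1→0: ·
after 8 — deliver 0→3: n3:foll/t1/[-]
after 9 — deliver 3→0: ·
after 10 — propose(0,'x'): n0:lead/t1/[x]
after 11 — deliver 0→2: n2:foll/t1/[x]
after 12 — deliver 2→0: ·
after 13 — deliver 0→3: n3:foll/t1/[x]
after 14 — deliver 3→0: ·
after 15 — deliver 3→1: ·
after 16 — deliver 2→1: ·
after 17 — propose(0,'z'): n0:lead/t1/[x,z]
after 18 — crash(3): n3:✗foll/t1/[x]
after 19 — recover(3): n3:foll/t1/[x]
after 20 — deliver 4→3: ·
after 21 — propose(0,'w'): n0:lead/t1/[x,z,w]
after 22 — deliver 0→4: n4:foll/t1/[x]
after 23 — deliver 4→0: ·
after 24 — timeout(0): n0:cand/t2/[x,z,w]
after 25 — propose(0,'z'): ·
after 26 — timeout(4): n4:cand/t2/[x]
after 27 — propose(3,'x'): ·
after 28 — deliver 1→0: ·
after 29 — timeout(2): n2:cand/t2/[x]

x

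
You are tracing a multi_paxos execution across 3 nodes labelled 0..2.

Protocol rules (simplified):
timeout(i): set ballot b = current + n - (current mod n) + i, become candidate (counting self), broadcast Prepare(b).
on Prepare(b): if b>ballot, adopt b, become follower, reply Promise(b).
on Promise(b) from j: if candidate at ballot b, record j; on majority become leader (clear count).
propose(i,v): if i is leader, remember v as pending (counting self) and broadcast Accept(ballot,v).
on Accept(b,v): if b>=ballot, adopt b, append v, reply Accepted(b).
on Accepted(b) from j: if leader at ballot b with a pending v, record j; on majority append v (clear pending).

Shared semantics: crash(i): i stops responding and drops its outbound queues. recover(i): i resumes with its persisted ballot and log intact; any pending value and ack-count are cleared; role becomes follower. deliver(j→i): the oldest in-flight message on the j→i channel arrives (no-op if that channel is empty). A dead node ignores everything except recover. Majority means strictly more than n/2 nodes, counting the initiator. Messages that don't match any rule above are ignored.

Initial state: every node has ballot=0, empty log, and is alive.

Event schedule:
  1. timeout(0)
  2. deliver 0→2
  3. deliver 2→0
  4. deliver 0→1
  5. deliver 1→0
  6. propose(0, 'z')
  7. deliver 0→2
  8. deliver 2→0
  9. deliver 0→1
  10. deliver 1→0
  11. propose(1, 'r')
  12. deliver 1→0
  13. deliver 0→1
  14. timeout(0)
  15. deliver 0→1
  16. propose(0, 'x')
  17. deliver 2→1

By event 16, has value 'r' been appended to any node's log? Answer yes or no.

no

[1] timeout(0) → N0(cand b3 [-])
[2] deliver 0→2 → N2(foll b3 [-])
[3] deliver 2→0 → N0(lead b3 [-])
[4] deliver 0→1 → N1(foll b3 [-])
[5] deliver 1→0 → ∅
[6] propose(0,'z') → ∅
[7] deliver 0→2 → N2(foll b3 [z])
[8] deliver 2→0 → N0(lead b3 [z])
[9] deliver 0→1 → N1(foll b3 [z])
[10] deliver 1→0 → ∅
[11] propose(1,'r') → ∅
[12] deliver 1→0 → ∅
[13] deliver 0→1 → ∅
[14] timeout(0) → N0(cand b6 [z])
[15] deliver 0→1 → N1(foll b6 [z])
[16] propose(0,'x') → ∅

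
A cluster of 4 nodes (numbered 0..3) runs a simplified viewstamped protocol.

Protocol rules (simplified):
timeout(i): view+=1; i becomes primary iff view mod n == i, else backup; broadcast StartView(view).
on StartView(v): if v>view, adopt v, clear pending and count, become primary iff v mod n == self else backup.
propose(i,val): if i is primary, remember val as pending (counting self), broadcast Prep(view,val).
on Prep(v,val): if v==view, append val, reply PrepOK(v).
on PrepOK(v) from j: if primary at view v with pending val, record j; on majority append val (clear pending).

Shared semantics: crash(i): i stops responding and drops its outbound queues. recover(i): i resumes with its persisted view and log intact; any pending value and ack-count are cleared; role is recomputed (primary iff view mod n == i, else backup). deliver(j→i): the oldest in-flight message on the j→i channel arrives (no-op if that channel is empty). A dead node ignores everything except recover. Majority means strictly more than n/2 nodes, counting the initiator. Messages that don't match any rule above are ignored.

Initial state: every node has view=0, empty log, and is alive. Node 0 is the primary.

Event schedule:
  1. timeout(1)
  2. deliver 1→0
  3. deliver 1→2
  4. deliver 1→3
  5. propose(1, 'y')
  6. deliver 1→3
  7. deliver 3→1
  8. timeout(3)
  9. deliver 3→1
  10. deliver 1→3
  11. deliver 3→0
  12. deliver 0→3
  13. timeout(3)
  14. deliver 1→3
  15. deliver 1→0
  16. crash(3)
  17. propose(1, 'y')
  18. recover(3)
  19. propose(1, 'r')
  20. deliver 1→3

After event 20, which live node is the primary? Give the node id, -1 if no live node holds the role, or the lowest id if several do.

3

e1 timeout(1): 1[prim,v=1,-]
e2 deliver 1→0: 0[back,v=1,-]
e3 deliver 1→2: 2[back,v=1,-]
e4 deliver 1→3: 3[back,v=1,-]
e5 propose(1,'y'): ·
e6 deliver 1→3: 3[back,v=1,y]
e7 deliver 3→1: ·
e8 timeout(3): 3[back,v=2,y]
e9 deliver 3→1: 1[back,v=2,-]
e10 deliver 1→3: ·
e11 deliver 3→0: 0[back,v=2,-]
e12 deliver 0→3: ·
e13 timeout(3): 3[prim,v=3,y]
e14 deliver 1→3: ·
e15 deliver 1→0: ·
e16 crash(3): 3[✗prim,v=3,y]
e17 propose(1,'y'): ·
e18 recover(3): 3[prim,v=3,y]
e19 propose(1,'r'): ·
e20 deliver 1→3: ·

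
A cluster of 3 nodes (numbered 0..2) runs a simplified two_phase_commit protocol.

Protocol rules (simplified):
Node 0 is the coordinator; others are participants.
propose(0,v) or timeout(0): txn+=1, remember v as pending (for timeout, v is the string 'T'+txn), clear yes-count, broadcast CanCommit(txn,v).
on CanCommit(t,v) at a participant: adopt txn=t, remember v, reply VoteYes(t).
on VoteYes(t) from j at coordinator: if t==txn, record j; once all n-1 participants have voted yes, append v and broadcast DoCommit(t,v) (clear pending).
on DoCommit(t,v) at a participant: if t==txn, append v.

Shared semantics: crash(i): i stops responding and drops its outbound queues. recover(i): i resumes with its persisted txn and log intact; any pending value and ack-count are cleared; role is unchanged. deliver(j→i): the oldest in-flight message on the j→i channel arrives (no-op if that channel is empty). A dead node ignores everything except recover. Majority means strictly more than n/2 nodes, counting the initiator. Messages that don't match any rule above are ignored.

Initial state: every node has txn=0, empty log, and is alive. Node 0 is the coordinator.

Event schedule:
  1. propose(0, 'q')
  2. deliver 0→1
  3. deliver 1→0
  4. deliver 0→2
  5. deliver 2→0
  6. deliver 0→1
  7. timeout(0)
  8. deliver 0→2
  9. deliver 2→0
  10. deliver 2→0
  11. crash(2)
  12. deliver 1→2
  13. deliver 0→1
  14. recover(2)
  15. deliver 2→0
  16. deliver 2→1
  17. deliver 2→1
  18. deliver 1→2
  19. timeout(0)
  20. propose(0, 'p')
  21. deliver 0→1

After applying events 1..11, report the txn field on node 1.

1

[1] propose(0,'q') → N0(coor t1 [-])
[2] deliver 0→1 → N1(part t1 [-])
[3] deliver 1→0 → ∅
[4] deliver 0→2 → N2(part t1 [-])
[5] deliver 2→0 → N0(coor t1 [q])
[6] deliver 0→1 → N1(part t1 [q])
[7] timeout(0) → N0(coor t2 [q])
[8] deliver 0→2 → N2(part t1 [q])
[9] deliver 2→0 → ∅
[10] deliver 2→0 → ∅
[11] crash(2) → N2(✗part t1 [q])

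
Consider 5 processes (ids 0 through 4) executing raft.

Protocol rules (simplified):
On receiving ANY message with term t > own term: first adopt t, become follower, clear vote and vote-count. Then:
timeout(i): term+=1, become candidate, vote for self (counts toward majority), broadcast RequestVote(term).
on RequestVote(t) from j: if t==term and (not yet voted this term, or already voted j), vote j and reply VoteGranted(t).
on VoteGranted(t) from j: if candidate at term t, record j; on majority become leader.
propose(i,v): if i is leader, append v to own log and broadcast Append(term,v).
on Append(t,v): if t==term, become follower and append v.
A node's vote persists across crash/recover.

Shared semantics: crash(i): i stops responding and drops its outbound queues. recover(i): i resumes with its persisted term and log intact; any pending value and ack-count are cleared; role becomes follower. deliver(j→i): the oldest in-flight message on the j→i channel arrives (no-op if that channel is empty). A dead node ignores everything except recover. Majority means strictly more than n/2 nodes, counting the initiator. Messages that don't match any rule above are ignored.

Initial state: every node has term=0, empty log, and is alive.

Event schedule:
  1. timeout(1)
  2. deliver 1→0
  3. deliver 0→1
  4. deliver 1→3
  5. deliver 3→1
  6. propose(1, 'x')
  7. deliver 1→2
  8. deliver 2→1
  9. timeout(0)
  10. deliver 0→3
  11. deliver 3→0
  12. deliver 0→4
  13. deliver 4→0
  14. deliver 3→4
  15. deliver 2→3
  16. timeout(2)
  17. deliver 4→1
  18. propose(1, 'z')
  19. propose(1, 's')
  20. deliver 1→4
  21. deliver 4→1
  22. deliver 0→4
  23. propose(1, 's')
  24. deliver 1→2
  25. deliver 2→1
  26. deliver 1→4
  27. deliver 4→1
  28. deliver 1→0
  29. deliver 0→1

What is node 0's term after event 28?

[1] timeout(1) → N1(cand t1 [-])
[2] deliver 1→0 → N0(foll t1 [-])
[3] deliver 0→1 → ∅
[4] deliver 1→3 → N3(foll t1 [-])
[5] deliver 3→1 → N1(lead t1 [-])
[6] propose(1,'x') → N1(lead t1 [x])
[7] deliver 1→2 → N2(foll t1 [-])
[8] deliver 2→1 → ∅
[9] timeout(0) → N0(cand t2 [-])
[10] deliver 0→3 → N3(foll t2 [-])
[11] deliver 3→0 → ∅
[12] deliver 0→4 → N4(foll t2 [-])
[13] deliver 4→0 → N0(lead t2 [-])
[14] deliver 3→4 → ∅
[15] deliver 2→3 → ∅
[16] timeout(2) → N2(cand t2 [-])
[17] deliver 4→1 → ∅
[18] propose(1,'z') → N1(lead t1 [x,z])
[19] propose(1,'s') → N1(lead t1 [x,z,s])
[20] deliver 1→4 → ∅
[21] deliver 4→1 → ∅
[22] deliver 0→4 → ∅
[23] propose(1,'s') → N1(lead t1 [x,z,s,s])
[24] deliver 1→2 → ∅
[25] deliver 2→1 → N1(foll t2 [x,z,s,s])
[26] deliver 1→4 → ∅
[27] deliver 4→1 → ∅
[28] deliver 1→0 → ∅

2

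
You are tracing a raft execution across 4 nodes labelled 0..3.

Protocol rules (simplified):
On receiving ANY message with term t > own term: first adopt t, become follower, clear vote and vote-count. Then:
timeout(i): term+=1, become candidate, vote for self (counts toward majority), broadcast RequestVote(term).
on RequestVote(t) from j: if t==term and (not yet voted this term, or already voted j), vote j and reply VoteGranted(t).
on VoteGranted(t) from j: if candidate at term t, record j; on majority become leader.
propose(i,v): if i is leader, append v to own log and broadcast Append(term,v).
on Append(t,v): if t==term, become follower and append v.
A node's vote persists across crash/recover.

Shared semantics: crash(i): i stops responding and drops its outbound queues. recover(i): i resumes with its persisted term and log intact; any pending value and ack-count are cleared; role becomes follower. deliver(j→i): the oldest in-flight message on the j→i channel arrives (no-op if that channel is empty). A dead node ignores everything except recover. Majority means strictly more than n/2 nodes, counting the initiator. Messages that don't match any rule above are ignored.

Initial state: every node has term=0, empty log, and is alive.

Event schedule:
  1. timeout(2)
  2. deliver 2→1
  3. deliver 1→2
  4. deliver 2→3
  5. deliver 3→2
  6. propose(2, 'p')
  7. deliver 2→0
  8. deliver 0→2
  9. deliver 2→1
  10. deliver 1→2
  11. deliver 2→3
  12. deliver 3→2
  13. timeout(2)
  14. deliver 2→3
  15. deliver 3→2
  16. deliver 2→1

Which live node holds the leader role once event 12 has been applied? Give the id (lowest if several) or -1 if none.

2

e1 timeout(2): 2[cand,t=1,-]
e2 deliver 2→1: 1[foll,t=1,-]
e3 deliver 1→2: ·
e4 deliver 2→3: 3[foll,t=1,-]
e5 deliver 3→2: 2[lead,t=1,-]
e6 propose(2,'p'): 2[lead,t=1,p]
e7 deliver 2→0: 0[foll,t=1,-]
e8 deliver 0→2: ·
e9 deliver 2→1: 1[foll,t=1,p]
e10 deliver 1→2: ·
e11 deliver 2→3: 3[foll,t=1,p]
e12 deliver 3→2: ·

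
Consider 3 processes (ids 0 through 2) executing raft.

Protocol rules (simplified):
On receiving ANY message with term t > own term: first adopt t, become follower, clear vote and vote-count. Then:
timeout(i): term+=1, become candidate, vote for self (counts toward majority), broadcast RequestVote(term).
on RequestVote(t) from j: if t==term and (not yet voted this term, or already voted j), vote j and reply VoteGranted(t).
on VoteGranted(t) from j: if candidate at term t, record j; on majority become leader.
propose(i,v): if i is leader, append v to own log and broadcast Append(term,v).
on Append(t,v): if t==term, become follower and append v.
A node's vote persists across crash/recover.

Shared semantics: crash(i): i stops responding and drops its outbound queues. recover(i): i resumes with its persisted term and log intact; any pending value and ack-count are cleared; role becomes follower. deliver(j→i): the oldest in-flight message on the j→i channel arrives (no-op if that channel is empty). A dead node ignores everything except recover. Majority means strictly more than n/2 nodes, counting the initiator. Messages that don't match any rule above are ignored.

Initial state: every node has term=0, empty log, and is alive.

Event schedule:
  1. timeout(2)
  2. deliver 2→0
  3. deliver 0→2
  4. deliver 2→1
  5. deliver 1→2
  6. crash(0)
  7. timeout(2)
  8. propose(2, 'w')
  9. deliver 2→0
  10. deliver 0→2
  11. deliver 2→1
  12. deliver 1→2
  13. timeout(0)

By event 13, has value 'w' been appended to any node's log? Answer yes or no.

no

1. timeout(2):  <2:cand t1 ->
2. deliver 2→0:  <0:foll t1 ->
3. deliver 0→2:  <2:lead t1 ->
4. deliver 2→1:  <1:foll t1 ->
5. deliver 1→2:  nop
6. crash(0):  <0:✗foll t1 ->
7. timeout(2):  <2:cand t2 ->
8. propose(2,'w'):  nop
9. deliver 2→0:  nop
10. deliver 0→2:  nop
11. deliver 2→1:  <1:foll t2 ->
12. deliver 1→2:  <2:lead t2 ->
13. timeout(0):  nop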